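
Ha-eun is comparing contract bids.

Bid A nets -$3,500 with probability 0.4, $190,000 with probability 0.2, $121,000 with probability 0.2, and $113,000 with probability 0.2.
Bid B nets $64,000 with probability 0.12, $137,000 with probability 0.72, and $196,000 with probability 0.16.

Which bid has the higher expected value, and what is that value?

Bid B ($137,680)

Bid A = 0.4 × (-3500) + 0.2 × 190000 + 0.2 × 121000 + 0.2 × 113000 = -1400 + 38000 + 24200 + 22600 = 83400
Bid B = 0.12 × 64000 + 0.72 × 137000 + 0.16 × 196000 = 7680 + 98640 + 31360 = 137680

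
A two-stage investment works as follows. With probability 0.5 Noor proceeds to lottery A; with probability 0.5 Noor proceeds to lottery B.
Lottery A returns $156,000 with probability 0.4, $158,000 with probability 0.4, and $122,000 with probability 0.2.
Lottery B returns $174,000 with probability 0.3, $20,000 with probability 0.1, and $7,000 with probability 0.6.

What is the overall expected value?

EV(A) = 0.4 × 156000 + 0.4 × 158000 + 0.2 × 122000 = 62400 + 63200 + 24400 = 150000
EV(B) = 0.3 × 174000 + 0.1 × 20000 + 0.6 × 7000 = 52200 + 2000 + 4200 = 58400
Overall = 0.5 × 150000 + 0.5 × 58400 = 75000 + 29200 = 104200

$104,200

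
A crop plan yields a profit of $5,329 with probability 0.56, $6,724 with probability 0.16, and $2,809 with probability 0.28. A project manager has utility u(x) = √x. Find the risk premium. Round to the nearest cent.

$107.65

E[u] = 0.56·√5329 + 0.16·√6724 + 0.28·√2809 = 0.56·73 + 0.16·82 + 0.28·53 = 68.84
CE = (68.84)² = 4738.9456
Risk premium = EV − CE = 4846.6 − 4738.9456 = 107.6544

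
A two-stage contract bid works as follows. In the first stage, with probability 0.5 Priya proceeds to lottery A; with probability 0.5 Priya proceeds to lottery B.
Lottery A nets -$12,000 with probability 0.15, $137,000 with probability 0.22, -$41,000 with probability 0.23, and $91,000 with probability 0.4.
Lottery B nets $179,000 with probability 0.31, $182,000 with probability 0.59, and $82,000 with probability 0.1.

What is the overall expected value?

$113,190

EV(A) = 0.15 × (-12000) + 0.22 × 137000 + 0.23 × (-41000) + 0.4 × 91000 = -1800 + 30140 − 9430 + 36400 = 55310
EV(B) = 0.31 × 179000 + 0.59 × 182000 + 0.1 × 82000 = 55490 + 107380 + 8200 = 171070
Overall = 0.5 × 55310 + 0.5 × 171070 = 27655 + 85535 = 113190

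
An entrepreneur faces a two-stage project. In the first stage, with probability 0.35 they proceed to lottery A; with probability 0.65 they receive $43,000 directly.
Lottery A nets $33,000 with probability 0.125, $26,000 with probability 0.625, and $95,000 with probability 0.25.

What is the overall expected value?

EV(A) = 0.125 × 33000 + 0.625 × 26000 + 0.25 × 95000 = 4125 + 16250 + 23750 = 44125
Branch B: 43000 (certain)
Overall = 0.35 × 44125 + 0.65 × 43000 = 15443.75 + 27950 = 43393.75

$43,393.75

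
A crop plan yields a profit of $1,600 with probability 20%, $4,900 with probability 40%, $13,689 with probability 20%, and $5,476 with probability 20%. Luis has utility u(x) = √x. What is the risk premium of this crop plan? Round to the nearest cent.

E[u] = 0.2·√1600 + 0.4·√4900 + 0.2·√13689 + 0.2·√5476 = 0.2·40 + 0.4·70 + 0.2·117 + 0.2·74 = 74.2
CE = (74.2)² = 5505.64
Risk premium = EV − CE = 6113 − 5505.64 = 607.36

$607.36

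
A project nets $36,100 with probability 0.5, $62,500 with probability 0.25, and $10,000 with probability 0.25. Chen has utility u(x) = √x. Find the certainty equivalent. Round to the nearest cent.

$33,306.25

E[u] = 0.5·√36100 + 0.25·√62500 + 0.25·√10000 = 0.5·190 + 0.25·250 + 0.25·100 = 182.5
CE = (182.5)² = 33306.25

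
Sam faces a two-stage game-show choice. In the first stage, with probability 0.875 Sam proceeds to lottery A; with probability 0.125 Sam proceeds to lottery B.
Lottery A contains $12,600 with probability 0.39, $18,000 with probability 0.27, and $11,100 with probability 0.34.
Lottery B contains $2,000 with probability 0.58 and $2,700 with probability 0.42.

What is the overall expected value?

EV(A) = 0.39 × 12600 + 0.27 × 18000 + 0.34 × 11100 = 4914 + 4860 + 3774 = 13548
EV(B) = 0.58 × 2000 + 0.42 × 2700 = 1160 + 1134 = 2294
Overall = 0.875 × 13548 + 0.125 × 2294 = 11854.5 + 286.75 = 12141.25

$12,141.25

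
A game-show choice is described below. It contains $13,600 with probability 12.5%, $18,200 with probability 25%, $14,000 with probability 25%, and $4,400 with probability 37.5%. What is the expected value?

$11,400

EV = 0.125 × 13600 + 0.25 × 18200 + 0.25 × 14000 + 0.375 × 4400 = 1700 + 4550 + 3500 + 1650 = 11400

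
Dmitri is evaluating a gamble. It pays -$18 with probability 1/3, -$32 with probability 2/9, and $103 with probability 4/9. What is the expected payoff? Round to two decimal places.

EV = 1/3 × (-18) + 2/9 × (-32) + 4/9 × 103 = -6 − 7.1111 + 45.7778 = 32.6667

$32.67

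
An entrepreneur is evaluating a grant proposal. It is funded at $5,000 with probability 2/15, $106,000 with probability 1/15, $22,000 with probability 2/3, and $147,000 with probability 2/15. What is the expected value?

EV = 2/15 × 5000 + 1/15 × 106000 + 2/3 × 22000 + 2/15 × 147000 = 666.6667 + 7066.6667 + 14666.6667 + 19600 = 42000

$42,000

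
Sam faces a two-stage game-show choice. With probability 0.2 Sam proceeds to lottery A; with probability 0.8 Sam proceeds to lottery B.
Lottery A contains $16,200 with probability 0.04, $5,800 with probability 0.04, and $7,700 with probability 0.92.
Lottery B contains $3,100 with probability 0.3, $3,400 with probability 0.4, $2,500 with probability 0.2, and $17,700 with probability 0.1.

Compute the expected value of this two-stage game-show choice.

$5,240.80

EV(A) = 0.04 × 16200 + 0.04 × 5800 + 0.92 × 7700 = 648 + 232 + 7084 = 7964
EV(B) = 0.3 × 3100 + 0.4 × 3400 + 0.2 × 2500 + 0.1 × 17700 = 930 + 1360 + 500 + 1770 = 4560
Overall = 0.2 × 7964 + 0.8 × 4560 = 1592.8 + 3648 = 5240.8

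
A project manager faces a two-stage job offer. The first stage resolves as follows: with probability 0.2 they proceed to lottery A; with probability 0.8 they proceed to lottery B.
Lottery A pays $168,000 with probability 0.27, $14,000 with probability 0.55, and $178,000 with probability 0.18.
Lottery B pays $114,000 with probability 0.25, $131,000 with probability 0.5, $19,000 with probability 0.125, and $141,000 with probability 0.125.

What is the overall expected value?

$108,220

EV(A) = 0.27 × 168000 + 0.55 × 14000 + 0.18 × 178000 = 45360 + 7700 + 32040 = 85100
EV(B) = 0.25 × 114000 + 0.5 × 131000 + 0.125 × 19000 + 0.125 × 141000 = 28500 + 65500 + 2375 + 17625 = 114000
Overall = 0.2 × 85100 + 0.8 × 114000 = 17020 + 91200 = 108220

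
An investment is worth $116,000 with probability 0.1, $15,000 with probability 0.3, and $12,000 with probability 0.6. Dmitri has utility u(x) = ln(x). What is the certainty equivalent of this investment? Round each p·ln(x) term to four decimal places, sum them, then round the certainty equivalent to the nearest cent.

$16,097.19

E[u] = 0.1·ln(116000) + 0.3·ln(15000) + 0.6·ln(12000) = 1.1661 + 2.8847 + 5.6356 = 9.6864
CE = e^9.6864 ≈ 16097.19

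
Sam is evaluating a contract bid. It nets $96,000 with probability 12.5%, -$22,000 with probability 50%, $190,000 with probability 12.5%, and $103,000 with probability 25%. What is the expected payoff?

$50,500

EV = 0.125 × 96000 + 0.5 × (-22000) + 0.125 × 190000 + 0.25 × 103000 = 12000 − 11000 + 23750 + 25750 = 50500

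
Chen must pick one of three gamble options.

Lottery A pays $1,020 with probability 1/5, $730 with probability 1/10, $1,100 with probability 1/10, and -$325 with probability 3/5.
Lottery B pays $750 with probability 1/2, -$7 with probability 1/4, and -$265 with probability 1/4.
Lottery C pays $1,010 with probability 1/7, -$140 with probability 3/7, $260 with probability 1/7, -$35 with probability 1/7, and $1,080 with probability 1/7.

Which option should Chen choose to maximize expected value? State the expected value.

Lottery B ($307)

Lottery A = 1/5 × 1020 + 1/10 × 730 + 1/10 × 1100 + 3/5 × (-325) = 204 + 73 + 110 − 195 = 192
Lottery B = 1/2 × 750 + 1/4 × (-7) + 1/4 × (-265) = 375 − 1.75 − 66.25 = 307
Lottery C = 1/7 × 1010 + 3/7 × (-140) + 1/7 × 260 + 1/7 × (-35) + 1/7 × 1080 = 144.2857 − 60 + 37.1429 − 5 + 154.2857 = 270.7143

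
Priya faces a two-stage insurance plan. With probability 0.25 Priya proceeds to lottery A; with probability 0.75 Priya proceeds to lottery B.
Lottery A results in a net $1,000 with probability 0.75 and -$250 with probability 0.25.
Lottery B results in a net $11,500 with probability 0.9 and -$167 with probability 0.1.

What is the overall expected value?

$7,921.85

EV(A) = 0.75 × 1000 + 0.25 × (-250) = 750 − 62.5 = 687.5
EV(B) = 0.9 × 11500 + 0.1 × (-167) = 10350 − 16.7 = 10333.3
Overall = 0.25 × 687.5 + 0.75 × 10333.3 = 171.875 + 7749.975 = 7921.85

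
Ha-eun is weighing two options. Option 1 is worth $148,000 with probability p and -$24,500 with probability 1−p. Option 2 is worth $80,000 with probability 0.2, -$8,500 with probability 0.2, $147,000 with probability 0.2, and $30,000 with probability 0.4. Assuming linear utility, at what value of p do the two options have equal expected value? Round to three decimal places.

EV(Option 2) = 0.2 × 80000 + 0.2 × (-8500) + 0.2 × 147000 + 0.4 × 30000 = 16000 − 1700 + 29400 + 12000 = 55700
p·148000 + (1−p)·(-24500) = 55700
172500p − 24500 = 55700
p = (55700 + 24500) / 172500

p = 0.465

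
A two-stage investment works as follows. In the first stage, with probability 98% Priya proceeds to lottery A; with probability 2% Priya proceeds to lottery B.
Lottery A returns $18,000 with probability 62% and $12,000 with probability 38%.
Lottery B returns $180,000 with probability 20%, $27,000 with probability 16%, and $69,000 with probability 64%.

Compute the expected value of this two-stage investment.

$17,095.20

EV(A) = 0.62 × 18000 + 0.38 × 12000 = 11160 + 4560 = 15720
EV(B) = 0.2 × 180000 + 0.16 × 27000 + 0.64 × 69000 = 36000 + 4320 + 44160 = 84480
Overall = 0.98 × 15720 + 0.02 × 84480 = 15405.6 + 1689.6 = 17095.2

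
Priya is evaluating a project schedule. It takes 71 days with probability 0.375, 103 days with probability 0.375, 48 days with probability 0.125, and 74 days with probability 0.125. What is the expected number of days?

EV = 0.375 × 71 + 0.375 × 103 + 0.125 × 48 + 0.125 × 74 = 26.625 + 38.625 + 6 + 9.25 = 80.5

80.5 days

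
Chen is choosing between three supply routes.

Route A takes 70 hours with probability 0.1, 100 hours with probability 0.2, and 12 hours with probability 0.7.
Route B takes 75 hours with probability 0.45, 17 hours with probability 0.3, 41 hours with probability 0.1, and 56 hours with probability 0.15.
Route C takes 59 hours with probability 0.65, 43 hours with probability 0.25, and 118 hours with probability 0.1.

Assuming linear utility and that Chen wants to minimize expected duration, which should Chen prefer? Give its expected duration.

Route A (35.4 hours)

Route A = 0.1 × 70 + 0.2 × 100 + 0.7 × 12 = 7 + 20 + 8.4 = 35.4
Route B = 0.45 × 75 + 0.3 × 17 + 0.1 × 41 + 0.15 × 56 = 33.75 + 5.1 + 4.1 + 8.4 = 51.35
Route C = 0.65 × 59 + 0.25 × 43 + 0.1 × 118 = 38.35 + 10.75 + 11.8 = 60.9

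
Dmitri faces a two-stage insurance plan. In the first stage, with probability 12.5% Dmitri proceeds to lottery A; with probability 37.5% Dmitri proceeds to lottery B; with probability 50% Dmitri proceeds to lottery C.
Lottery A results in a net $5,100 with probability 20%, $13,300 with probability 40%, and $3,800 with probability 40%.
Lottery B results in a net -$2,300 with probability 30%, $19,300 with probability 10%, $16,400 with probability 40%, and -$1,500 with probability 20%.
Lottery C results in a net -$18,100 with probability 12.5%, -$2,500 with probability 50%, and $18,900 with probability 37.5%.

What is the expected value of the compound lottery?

$5,582.50

EV(A) = 0.2 × 5100 + 0.4 × 13300 + 0.4 × 3800 = 1020 + 5320 + 1520 = 7860
EV(B) = 0.3 × (-2300) + 0.1 × 19300 + 0.4 × 16400 + 0.2 × (-1500) = -690 + 1930 + 6560 − 300 = 7500
EV(C) = 0.125 × (-18100) + 0.5 × (-2500) + 0.375 × 18900 = -2262.5 − 1250 + 7087.5 = 3575
Overall = 0.125 × 7860 + 0.375 × 7500 + 0.5 × 3575 = 982.5 + 2812.5 + 1787.5 = 5582.5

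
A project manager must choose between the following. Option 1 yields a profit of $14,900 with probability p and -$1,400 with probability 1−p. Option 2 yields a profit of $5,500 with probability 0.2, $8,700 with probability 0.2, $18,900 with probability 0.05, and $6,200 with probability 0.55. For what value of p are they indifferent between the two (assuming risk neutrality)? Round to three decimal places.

p = 0.527

EV(Option 2) = 0.2 × 5500 + 0.2 × 8700 + 0.05 × 18900 + 0.55 × 6200 = 1100 + 1740 + 945 + 3410 = 7195
p·14900 + (1−p)·(-1400) = 7195
16300p − 1400 = 7195
p = (7195 + 1400) / 16300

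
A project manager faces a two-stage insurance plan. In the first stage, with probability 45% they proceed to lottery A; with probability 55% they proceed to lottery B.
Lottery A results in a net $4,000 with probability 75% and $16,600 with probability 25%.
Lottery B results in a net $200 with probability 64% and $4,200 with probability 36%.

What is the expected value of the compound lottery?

$4,119.50

EV(A) = 0.75 × 4000 + 0.25 × 16600 = 3000 + 4150 = 7150
EV(B) = 0.64 × 200 + 0.36 × 4200 = 128 + 1512 = 1640
Overall = 0.45 × 7150 + 0.55 × 1640 = 3217.5 + 902 = 4119.5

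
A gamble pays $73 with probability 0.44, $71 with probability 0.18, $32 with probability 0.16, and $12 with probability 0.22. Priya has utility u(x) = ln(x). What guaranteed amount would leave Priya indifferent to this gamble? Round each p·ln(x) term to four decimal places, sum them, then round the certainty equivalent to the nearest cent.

E[u] = 0.44·ln(73) + 0.18·ln(71) + 0.16·ln(32) + 0.22·ln(12) = 1.8878 + 0.7673 + 0.5545 + 0.5467 = 3.7563
CE = e^3.7563 ≈ 42.79

$42.79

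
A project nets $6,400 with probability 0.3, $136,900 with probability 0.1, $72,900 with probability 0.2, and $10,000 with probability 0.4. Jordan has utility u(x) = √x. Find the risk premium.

E[u] = 0.3·√6400 + 0.1·√136900 + 0.2·√72900 + 0.4·√10000 = 0.3·80 + 0.1·370 + 0.2·270 + 0.4·100 = 155
CE = (155)² = 24025
Risk premium = EV − CE = 34190 − 24025 = 10165

$10,165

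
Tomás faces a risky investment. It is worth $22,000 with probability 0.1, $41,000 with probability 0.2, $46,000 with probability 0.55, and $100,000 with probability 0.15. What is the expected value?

$50,700

EV = 0.1 × 22000 + 0.2 × 41000 + 0.55 × 46000 + 0.15 × 100000 = 2200 + 8200 + 25300 + 15000 = 50700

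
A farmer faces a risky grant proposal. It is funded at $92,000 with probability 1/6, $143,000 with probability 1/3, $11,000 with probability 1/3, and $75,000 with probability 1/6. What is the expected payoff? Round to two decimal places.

$79,166.67

EV = 1/6 × 92000 + 1/3 × 143000 + 1/3 × 11000 + 1/6 × 75000 = 15333.3333 + 47666.6667 + 3666.6667 + 12500 = 79166.6667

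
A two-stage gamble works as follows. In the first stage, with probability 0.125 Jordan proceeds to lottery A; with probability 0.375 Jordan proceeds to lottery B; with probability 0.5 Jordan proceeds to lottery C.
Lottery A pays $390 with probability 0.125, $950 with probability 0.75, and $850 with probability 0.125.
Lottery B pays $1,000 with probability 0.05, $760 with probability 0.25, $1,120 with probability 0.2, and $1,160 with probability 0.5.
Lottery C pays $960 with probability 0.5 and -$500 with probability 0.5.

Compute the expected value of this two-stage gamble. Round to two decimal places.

EV(A) = 0.125 × 390 + 0.75 × 950 + 0.125 × 850 = 48.75 + 712.5 + 106.25 = 867.5
EV(B) = 0.05 × 1000 + 0.25 × 760 + 0.2 × 1120 + 0.5 × 1160 = 50 + 190 + 224 + 580 = 1044
EV(C) = 0.5 × 960 + 0.5 × (-500) = 480 − 250 = 230
Overall = 0.125 × 867.5 + 0.375 × 1044 + 0.5 × 230 = 108.4375 + 391.5 + 115 = 614.9375

$614.94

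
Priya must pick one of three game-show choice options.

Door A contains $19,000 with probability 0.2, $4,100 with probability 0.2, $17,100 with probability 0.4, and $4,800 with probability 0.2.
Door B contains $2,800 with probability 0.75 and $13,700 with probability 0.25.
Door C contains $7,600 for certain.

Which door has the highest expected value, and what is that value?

Door A ($12,420)

Door A = 0.2 × 19000 + 0.2 × 4100 + 0.4 × 17100 + 0.2 × 4800 = 3800 + 820 + 6840 + 960 = 12420
Door B = 0.75 × 2800 + 0.25 × 13700 = 2100 + 3425 = 5525
Door C: 7600 (certain)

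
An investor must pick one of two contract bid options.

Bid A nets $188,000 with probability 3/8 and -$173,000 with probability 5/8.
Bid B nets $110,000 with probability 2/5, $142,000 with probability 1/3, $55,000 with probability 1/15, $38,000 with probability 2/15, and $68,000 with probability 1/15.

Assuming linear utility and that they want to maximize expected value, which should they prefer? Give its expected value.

Bid B ($104,600)

Bid A = 3/8 × 188000 + 5/8 × (-173000) = 70500 − 108125 = -37625
Bid B = 2/5 × 110000 + 1/3 × 142000 + 1/15 × 55000 + 2/15 × 38000 + 1/15 × 68000 = 44000 + 47333.3333 + 3666.6667 + 5066.6667 + 4533.3333 = 104600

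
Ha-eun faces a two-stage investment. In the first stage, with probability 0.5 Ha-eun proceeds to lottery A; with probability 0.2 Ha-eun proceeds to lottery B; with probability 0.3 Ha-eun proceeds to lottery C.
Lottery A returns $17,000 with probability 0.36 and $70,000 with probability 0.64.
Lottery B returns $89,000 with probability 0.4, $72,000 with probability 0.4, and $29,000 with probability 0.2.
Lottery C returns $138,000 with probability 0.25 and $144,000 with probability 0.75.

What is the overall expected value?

$82,250

EV(A) = 0.36 × 17000 + 0.64 × 70000 = 6120 + 44800 = 50920
EV(B) = 0.4 × 89000 + 0.4 × 72000 + 0.2 × 29000 = 35600 + 28800 + 5800 = 70200
EV(C) = 0.25 × 138000 + 0.75 × 144000 = 34500 + 108000 = 142500
Overall = 0.5 × 50920 + 0.2 × 70200 + 0.3 × 142500 = 25460 + 14040 + 42750 = 82250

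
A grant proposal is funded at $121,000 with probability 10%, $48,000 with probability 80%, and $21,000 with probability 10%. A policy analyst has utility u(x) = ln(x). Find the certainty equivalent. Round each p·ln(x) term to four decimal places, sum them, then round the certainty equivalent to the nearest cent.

E[u] = 0.1·ln(121000) + 0.8·ln(48000) + 0.1·ln(21000) = 1.1704 + 8.6232 + 0.9952 = 10.7888
CE = e^10.7888 ≈ 48474.83

$48,474.83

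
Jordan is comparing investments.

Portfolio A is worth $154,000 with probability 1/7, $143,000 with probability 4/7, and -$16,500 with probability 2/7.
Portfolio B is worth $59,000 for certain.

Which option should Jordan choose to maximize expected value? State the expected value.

Portfolio A ($99,000)

Portfolio A = 1/7 × 154000 + 4/7 × 143000 + 2/7 × (-16500) = 22000 + 81714.2857 − 4714.2857 = 99000
Portfolio B: 59000 (certain)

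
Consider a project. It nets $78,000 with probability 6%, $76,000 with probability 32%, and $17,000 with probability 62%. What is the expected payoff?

$39,540

EV = 0.06 × 78000 + 0.32 × 76000 + 0.62 × 17000 = 4680 + 24320 + 10540 = 39540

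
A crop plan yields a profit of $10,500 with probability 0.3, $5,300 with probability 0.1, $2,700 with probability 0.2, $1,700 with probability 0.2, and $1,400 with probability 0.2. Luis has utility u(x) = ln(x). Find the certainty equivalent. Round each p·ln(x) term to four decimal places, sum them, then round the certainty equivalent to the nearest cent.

$3,469.97

E[u] = 0.3·ln(10500) + 0.1·ln(5300) + 0.2·ln(2700) + 0.2·ln(1700) + 0.2·ln(1400) = 2.7777 + 0.8575 + 1.5802 + 1.4877 + 1.4488 = 8.1519
CE = e^8.1519 ≈ 3469.97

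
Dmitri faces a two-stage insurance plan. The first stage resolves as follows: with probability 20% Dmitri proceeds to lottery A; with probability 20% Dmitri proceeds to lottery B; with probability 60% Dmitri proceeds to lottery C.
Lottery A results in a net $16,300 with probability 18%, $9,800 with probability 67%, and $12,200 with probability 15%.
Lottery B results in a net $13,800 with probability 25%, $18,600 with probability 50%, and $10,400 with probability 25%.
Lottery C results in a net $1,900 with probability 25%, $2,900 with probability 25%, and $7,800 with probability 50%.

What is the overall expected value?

EV(A) = 0.18 × 16300 + 0.67 × 9800 + 0.15 × 12200 = 2934 + 6566 + 1830 = 11330
EV(B) = 0.25 × 13800 + 0.5 × 18600 + 0.25 × 10400 = 3450 + 9300 + 2600 = 15350
EV(C) = 0.25 × 1900 + 0.25 × 2900 + 0.5 × 7800 = 475 + 725 + 3900 = 5100
Overall = 0.2 × 11330 + 0.2 × 15350 + 0.6 × 5100 = 2266 + 3070 + 3060 = 8396

$8,396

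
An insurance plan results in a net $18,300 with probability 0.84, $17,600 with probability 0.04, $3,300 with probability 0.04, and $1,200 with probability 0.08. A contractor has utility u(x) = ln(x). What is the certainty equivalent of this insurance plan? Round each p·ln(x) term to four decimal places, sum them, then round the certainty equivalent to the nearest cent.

$13,719.86

E[u] = 0.84·ln(18300) + 0.04·ln(17600) + 0.04·ln(3300) + 0.08·ln(1200) = 8.2443 + 0.3910 + 0.3241 + 0.5672 = 9.5266
CE = e^9.5266 ≈ 13719.86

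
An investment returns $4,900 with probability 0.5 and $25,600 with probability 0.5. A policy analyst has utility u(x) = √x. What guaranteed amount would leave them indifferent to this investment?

$13,225

E[u] = 0.5·√4900 + 0.5·√25600 = 0.5·70 + 0.5·160 = 115
CE = (115)² = 13225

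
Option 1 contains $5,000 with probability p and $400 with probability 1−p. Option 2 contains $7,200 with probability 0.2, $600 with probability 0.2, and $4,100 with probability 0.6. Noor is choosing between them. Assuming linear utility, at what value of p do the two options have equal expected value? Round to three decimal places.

p = 0.787

EV(Option 2) = 0.2 × 7200 + 0.2 × 600 + 0.6 × 4100 = 1440 + 120 + 2460 = 4020
p·5000 + (1−p)·400 = 4020
4600p + 400 = 4020
p = (4020 − 400) / 4600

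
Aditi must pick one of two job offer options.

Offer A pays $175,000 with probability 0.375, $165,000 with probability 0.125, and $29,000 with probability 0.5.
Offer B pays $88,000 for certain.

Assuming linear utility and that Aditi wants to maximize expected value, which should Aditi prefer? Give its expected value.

Offer A ($100,750)

Offer A = 0.375 × 175000 + 0.125 × 165000 + 0.5 × 29000 = 65625 + 20625 + 14500 = 100750
Offer B: 88000 (certain)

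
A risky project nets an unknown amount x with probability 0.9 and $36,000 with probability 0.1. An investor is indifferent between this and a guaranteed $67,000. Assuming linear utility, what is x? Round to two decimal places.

x = $70,444.44

0.9·x + 0.1·36000 = 67000
0.9·x = 67000 − 3600 = 63400
x = 63400 / 0.9 = 70444.4444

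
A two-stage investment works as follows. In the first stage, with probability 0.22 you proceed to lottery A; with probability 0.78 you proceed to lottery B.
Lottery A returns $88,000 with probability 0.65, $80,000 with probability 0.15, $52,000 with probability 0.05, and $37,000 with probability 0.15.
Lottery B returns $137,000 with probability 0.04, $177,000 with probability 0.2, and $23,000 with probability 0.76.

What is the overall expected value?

EV(A) = 0.65 × 88000 + 0.15 × 80000 + 0.05 × 52000 + 0.15 × 37000 = 57200 + 12000 + 2600 + 5550 = 77350
EV(B) = 0.04 × 137000 + 0.2 × 177000 + 0.76 × 23000 = 5480 + 35400 + 17480 = 58360
Overall = 0.22 × 77350 + 0.78 × 58360 = 17017 + 45520.8 = 62537.8

$62,537.80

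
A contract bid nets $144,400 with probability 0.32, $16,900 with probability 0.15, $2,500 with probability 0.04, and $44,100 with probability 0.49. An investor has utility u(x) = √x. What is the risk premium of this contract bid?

$9,936

E[u] = 0.32·√144400 + 0.15·√16900 + 0.04·√2500 + 0.49·√44100 = 0.32·380 + 0.15·130 + 0.04·50 + 0.49·210 = 246
CE = (246)² = 60516
Risk premium = EV − CE = 70452 − 60516 = 9936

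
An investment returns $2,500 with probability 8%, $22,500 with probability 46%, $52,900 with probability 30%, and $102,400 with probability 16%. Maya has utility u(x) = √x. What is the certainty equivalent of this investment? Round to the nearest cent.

$37,326.24

E[u] = 0.08·√2500 + 0.46·√22500 + 0.3·√52900 + 0.16·√102400 = 0.08·50 + 0.46·150 + 0.3·230 + 0.16·320 = 193.2
CE = (193.2)² = 37326.24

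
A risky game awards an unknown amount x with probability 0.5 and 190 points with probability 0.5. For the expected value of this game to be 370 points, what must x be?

x = 550 points

0.5·x + 0.5·190 = 370
0.5·x = 370 − 95 = 275
x = 275 / 0.5 = 550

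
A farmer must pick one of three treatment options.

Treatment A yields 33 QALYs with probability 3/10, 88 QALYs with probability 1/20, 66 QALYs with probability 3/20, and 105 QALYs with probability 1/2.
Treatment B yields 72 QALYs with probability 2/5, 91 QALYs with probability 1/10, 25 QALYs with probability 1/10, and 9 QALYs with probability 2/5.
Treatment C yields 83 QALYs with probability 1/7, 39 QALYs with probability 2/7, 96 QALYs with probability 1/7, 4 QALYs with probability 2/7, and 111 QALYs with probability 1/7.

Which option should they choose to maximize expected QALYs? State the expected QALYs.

Treatment A (76.7 QALYs)

Treatment A = 3/10 × 33 + 1/20 × 88 + 3/20 × 66 + 1/2 × 105 = 9.9 + 4.4 + 9.9 + 52.5 = 76.7
Treatment B = 2/5 × 72 + 1/10 × 91 + 1/10 × 25 + 2/5 × 9 = 28.8 + 9.1 + 2.5 + 3.6 = 44
Treatment C = 1/7 × 83 + 2/7 × 39 + 1/7 × 96 + 2/7 × 4 + 1/7 × 111 = 11.8571 + 11.1429 + 13.7143 + 1.1429 + 15.8571 = 53.7143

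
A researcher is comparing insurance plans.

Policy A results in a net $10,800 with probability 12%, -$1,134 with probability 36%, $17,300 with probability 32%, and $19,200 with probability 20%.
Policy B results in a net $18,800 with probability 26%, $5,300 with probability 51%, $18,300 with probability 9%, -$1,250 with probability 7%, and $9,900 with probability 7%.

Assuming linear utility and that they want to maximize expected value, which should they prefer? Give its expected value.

Policy A = 0.12 × 10800 + 0.36 × (-1134) + 0.32 × 17300 + 0.2 × 19200 = 1296 − 408.24 + 5536 + 3840 = 10263.76
Policy B = 0.26 × 18800 + 0.51 × 5300 + 0.09 × 18300 + 0.07 × (-1250) + 0.07 × 9900 = 4888 + 2703 + 1647 − 87.5 + 693 = 9843.5

Policy A ($10,263.76)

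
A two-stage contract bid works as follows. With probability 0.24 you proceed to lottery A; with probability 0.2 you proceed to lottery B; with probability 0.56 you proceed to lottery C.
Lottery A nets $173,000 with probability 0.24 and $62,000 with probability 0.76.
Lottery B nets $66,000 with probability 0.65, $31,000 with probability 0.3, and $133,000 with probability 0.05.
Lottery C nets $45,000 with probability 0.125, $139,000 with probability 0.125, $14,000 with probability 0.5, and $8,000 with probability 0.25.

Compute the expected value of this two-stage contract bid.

$50,963.60

EV(A) = 0.24 × 173000 + 0.76 × 62000 = 41520 + 47120 = 88640
EV(B) = 0.65 × 66000 + 0.3 × 31000 + 0.05 × 133000 = 42900 + 9300 + 6650 = 58850
EV(C) = 0.125 × 45000 + 0.125 × 139000 + 0.5 × 14000 + 0.25 × 8000 = 5625 + 17375 + 7000 + 2000 = 32000
Overall = 0.24 × 88640 + 0.2 × 58850 + 0.56 × 32000 = 21273.6 + 11770 + 17920 = 50963.6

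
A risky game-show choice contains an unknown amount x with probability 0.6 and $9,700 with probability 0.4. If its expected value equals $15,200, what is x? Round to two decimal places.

0.6·x + 0.4·9700 = 15200
0.6·x = 15200 − 3880 = 11320
x = 11320 / 0.6 = 18866.6667

x = $18,866.67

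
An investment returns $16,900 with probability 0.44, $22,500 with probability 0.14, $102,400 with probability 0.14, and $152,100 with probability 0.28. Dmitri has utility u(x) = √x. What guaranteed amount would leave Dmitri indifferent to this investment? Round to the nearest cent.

E[u] = 0.44·√16900 + 0.14·√22500 + 0.14·√102400 + 0.28·√152100 = 0.44·130 + 0.14·150 + 0.14·320 + 0.28·390 = 232.2
CE = (232.2)² = 53916.84

$53,916.84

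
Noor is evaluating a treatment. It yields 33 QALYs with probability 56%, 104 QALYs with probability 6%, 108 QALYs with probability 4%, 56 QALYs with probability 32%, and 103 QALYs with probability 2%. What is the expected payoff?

49.02 QALYs

EV = 0.56 × 33 + 0.06 × 104 + 0.04 × 108 + 0.32 × 56 + 0.02 × 103 = 18.48 + 6.24 + 4.32 + 17.92 + 2.06 = 49.02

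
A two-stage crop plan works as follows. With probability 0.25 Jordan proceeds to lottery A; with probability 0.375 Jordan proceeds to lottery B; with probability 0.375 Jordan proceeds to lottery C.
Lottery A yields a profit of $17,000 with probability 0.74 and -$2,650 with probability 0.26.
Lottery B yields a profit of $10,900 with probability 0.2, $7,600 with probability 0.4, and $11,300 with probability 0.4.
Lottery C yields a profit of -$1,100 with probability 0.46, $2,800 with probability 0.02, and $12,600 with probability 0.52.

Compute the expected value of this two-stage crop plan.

EV(A) = 0.74 × 17000 + 0.26 × (-2650) = 12580 − 689 = 11891
EV(B) = 0.2 × 10900 + 0.4 × 7600 + 0.4 × 11300 = 2180 + 3040 + 4520 = 9740
EV(C) = 0.46 × (-1100) + 0.02 × 2800 + 0.52 × 12600 = -506 + 56 + 6552 = 6102
Overall = 0.25 × 11891 + 0.375 × 9740 + 0.375 × 6102 = 2972.75 + 3652.5 + 2288.25 = 8913.5

$8,913.50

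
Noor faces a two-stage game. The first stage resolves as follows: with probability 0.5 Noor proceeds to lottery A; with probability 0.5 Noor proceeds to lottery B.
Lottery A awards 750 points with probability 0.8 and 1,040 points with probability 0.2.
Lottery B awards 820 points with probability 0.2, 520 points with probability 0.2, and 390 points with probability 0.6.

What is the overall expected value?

EV(A) = 0.8 × 750 + 0.2 × 1040 = 600 + 208 = 808
EV(B) = 0.2 × 820 + 0.2 × 520 + 0.6 × 390 = 164 + 104 + 234 = 502
Overall = 0.5 × 808 + 0.5 × 502 = 404 + 251 = 655

655 points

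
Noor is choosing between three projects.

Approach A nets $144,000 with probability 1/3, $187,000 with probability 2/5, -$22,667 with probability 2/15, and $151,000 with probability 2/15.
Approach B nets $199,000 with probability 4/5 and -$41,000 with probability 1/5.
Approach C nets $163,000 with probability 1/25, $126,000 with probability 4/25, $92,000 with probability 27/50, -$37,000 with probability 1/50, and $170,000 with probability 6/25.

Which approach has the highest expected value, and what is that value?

Approach B ($151,000)

Approach A = 1/3 × 144000 + 2/5 × 187000 + 2/15 × (-22667) + 2/15 × 151000 = 48000 + 74800 − 3022.2667 + 20133.3333 = 139911.0667
Approach B = 4/5 × 199000 + 1/5 × (-41000) = 159200 − 8200 = 151000
Approach C = 1/25 × 163000 + 4/25 × 126000 + 27/50 × 92000 + 1/50 × (-37000) + 6/25 × 170000 = 6520 + 20160 + 49680 − 740 + 40800 = 116420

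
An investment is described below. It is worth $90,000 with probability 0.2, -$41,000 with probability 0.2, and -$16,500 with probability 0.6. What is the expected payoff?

EV = 0.2 × 90000 + 0.2 × (-41000) + 0.6 × (-16500) = 18000 − 8200 − 9900 = -100

-$100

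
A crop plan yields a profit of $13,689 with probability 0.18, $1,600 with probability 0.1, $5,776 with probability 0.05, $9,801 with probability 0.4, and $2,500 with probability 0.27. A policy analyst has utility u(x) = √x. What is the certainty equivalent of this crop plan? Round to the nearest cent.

E[u] = 0.18·√13689 + 0.1·√1600 + 0.05·√5776 + 0.4·√9801 + 0.27·√2500 = 0.18·117 + 0.1·40 + 0.05·76 + 0.4·99 + 0.27·50 = 81.96
CE = (81.96)² = 6717.4416

$6,717.44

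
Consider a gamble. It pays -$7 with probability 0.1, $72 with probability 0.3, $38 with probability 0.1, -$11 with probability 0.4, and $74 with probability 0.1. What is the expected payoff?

EV = 0.1 × (-7) + 0.3 × 72 + 0.1 × 38 + 0.4 × (-11) + 0.1 × 74 = -0.7 + 21.6 + 3.8 − 4.4 + 7.4 = 27.7

$27.70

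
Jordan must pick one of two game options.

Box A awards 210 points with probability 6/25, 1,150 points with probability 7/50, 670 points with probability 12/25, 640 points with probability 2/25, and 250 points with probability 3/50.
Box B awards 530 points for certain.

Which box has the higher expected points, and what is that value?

Box A = 6/25 × 210 + 7/50 × 1150 + 12/25 × 670 + 2/25 × 640 + 3/50 × 250 = 50.4 + 161 + 321.6 + 51.2 + 15 = 599.2
Box B: 530 (certain)

Box A (599.2 points)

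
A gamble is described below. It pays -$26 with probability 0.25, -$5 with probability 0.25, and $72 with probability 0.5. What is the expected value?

EV = 0.25 × (-26) + 0.25 × (-5) + 0.5 × 72 = -6.5 − 1.25 + 36 = 28.25

$28.25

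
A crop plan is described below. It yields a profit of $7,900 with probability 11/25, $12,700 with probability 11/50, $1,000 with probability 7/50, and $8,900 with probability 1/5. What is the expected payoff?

$8,190

EV = 11/25 × 7900 + 11/50 × 12700 + 7/50 × 1000 + 1/5 × 8900 = 3476 + 2794 + 140 + 1780 = 8190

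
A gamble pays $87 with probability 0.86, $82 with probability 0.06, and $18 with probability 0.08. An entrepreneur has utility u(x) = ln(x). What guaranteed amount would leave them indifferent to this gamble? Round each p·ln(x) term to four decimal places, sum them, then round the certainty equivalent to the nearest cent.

E[u] = 0.86·ln(87) + 0.06·ln(82) + 0.08·ln(18) = 3.8407 + 0.2644 + 0.2312 = 4.3363
CE = e^4.3363 ≈ 76.42

$76.42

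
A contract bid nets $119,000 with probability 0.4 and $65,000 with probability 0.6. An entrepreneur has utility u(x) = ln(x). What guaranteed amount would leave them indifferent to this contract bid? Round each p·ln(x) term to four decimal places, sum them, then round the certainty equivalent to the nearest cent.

$82,793.10

E[u] = 0.4·ln(119000) + 0.6·ln(65000) = 4.6748 + 6.6493 = 11.3241
CE = e^11.3241 ≈ 82793.10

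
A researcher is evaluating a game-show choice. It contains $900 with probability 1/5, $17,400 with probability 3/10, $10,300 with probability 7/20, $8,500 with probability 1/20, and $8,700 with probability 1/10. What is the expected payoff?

$10,300

EV = 1/5 × 900 + 3/10 × 17400 + 7/20 × 10300 + 1/20 × 8500 + 1/10 × 8700 = 180 + 5220 + 3605 + 425 + 870 = 10300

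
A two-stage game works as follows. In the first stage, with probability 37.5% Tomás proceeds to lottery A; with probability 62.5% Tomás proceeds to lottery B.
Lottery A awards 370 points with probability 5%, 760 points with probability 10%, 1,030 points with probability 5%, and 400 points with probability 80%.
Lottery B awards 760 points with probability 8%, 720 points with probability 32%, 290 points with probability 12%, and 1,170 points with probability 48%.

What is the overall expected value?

EV(A) = 0.05 × 370 + 0.1 × 760 + 0.05 × 1030 + 0.8 × 400 = 18.5 + 76 + 51.5 + 320 = 466
EV(B) = 0.08 × 760 + 0.32 × 720 + 0.12 × 290 + 0.48 × 1170 = 60.8 + 230.4 + 34.8 + 561.6 = 887.6
Overall = 0.375 × 466 + 0.625 × 887.6 = 174.75 + 554.75 = 729.5

729.5 points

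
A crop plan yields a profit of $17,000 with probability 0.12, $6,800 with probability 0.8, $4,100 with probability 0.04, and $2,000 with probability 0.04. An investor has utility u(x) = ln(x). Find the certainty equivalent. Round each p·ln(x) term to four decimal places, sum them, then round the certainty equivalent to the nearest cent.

E[u] = 0.12·ln(17000) + 0.8·ln(6800) + 0.04·ln(4100) + 0.04·ln(2000) = 1.1689 + 7.0597 + 0.3327 + 0.3040 = 8.8653
CE = e^8.8653 ≈ 7081.92

$7,081.92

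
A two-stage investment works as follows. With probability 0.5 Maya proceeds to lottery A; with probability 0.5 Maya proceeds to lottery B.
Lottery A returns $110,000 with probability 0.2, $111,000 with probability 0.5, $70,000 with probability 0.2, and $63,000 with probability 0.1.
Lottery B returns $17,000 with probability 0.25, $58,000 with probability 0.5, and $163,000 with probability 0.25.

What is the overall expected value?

EV(A) = 0.2 × 110000 + 0.5 × 111000 + 0.2 × 70000 + 0.1 × 63000 = 22000 + 55500 + 14000 + 6300 = 97800
EV(B) = 0.25 × 17000 + 0.5 × 58000 + 0.25 × 163000 = 4250 + 29000 + 40750 = 74000
Overall = 0.5 × 97800 + 0.5 × 74000 = 48900 + 37000 = 85900

$85,900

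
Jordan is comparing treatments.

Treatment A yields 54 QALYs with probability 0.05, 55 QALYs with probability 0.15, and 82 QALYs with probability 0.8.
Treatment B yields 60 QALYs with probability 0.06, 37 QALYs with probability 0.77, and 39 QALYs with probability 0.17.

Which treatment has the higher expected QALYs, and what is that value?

Treatment A = 0.05 × 54 + 0.15 × 55 + 0.8 × 82 = 2.7 + 8.25 + 65.6 = 76.55
Treatment B = 0.06 × 60 + 0.77 × 37 + 0.17 × 39 = 3.6 + 28.49 + 6.63 = 38.72

Treatment A (76.55 QALYs)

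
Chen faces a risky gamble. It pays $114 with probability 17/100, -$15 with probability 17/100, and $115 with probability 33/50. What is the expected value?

$92.73

EV = 17/100 × 114 + 17/100 × (-15) + 33/50 × 115 = 19.38 − 2.55 + 75.9 = 92.73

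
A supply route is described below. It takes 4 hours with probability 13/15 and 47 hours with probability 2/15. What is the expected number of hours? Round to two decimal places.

9.73 hours

EV = 13/15 × 4 + 2/15 × 47 = 3.4667 + 6.2667 = 9.7333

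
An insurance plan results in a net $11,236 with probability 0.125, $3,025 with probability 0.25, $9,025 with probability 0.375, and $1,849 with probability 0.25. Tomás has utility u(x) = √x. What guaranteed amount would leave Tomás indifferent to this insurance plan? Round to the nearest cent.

$5,383.89

E[u] = 0.125·√11236 + 0.25·√3025 + 0.375·√9025 + 0.25·√1849 = 0.125·106 + 0.25·55 + 0.375·95 + 0.25·43 = 73.375
CE = (73.375)² = 5383.890625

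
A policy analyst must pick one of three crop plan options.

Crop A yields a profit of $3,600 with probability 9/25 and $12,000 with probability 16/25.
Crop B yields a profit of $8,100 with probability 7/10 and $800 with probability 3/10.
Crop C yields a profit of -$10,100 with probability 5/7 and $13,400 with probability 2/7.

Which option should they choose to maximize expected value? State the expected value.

Crop A ($8,976)

Crop A = 9/25 × 3600 + 16/25 × 12000 = 1296 + 7680 = 8976
Crop B = 7/10 × 8100 + 3/10 × 800 = 5670 + 240 = 5910
Crop C = 5/7 × (-10100) + 2/7 × 13400 = -7214.2857 + 3828.5714 = -3385.7143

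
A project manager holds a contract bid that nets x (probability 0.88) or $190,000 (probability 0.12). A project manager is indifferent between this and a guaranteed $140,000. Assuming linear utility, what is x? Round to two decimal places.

0.88·x + 0.12·190000 = 140000
0.88·x = 140000 − 22800 = 117200
x = 117200 / 0.88 = 133181.8182

x = $133,181.82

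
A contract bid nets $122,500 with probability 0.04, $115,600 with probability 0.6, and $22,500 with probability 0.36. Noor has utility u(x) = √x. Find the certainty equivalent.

$73,984

E[u] = 0.04·√122500 + 0.6·√115600 + 0.36·√22500 = 0.04·350 + 0.6·340 + 0.36·150 = 272
CE = (272)² = 73984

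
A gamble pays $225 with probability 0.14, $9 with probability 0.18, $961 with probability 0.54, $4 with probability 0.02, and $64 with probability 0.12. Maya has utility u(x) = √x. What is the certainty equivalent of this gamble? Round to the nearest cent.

$415.34

E[u] = 0.14·√225 + 0.18·√9 + 0.54·√961 + 0.02·√4 + 0.12·√64 = 0.14·15 + 0.18·3 + 0.54·31 + 0.02·2 + 0.12·8 = 20.38
CE = (20.38)² = 415.3444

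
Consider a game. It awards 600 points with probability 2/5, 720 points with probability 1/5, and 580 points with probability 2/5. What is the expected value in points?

EV = 2/5 × 600 + 1/5 × 720 + 2/5 × 580 = 240 + 144 + 232 = 616

616 points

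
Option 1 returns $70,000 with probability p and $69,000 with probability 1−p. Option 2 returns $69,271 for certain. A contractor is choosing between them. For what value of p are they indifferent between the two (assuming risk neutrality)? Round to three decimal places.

p = 0.271

p·70000 + (1−p)·69000 = 69271
1000p + 69000 = 69271
p = (69271 − 69000) / 1000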